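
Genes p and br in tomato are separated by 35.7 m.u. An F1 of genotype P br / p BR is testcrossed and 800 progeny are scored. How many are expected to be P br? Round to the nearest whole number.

257

A map distance of 35.7 m.u. corresponds to a recombination frequency of 0.357.
The F1 is P br / p BR, so P br is a parental gamete class with expected frequency (1 − r)/2 = 0.643/2 = 0.3215.
Expected number = 0.3215 × 800 = 257.20 ≈ 257.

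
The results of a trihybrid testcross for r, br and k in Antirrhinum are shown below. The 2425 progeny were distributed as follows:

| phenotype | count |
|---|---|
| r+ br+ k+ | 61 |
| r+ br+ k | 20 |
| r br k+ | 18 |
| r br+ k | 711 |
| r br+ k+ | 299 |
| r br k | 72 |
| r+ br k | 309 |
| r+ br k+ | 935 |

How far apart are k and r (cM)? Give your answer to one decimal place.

The two most frequent reciprocal classes, r+ br k+ and r br+ k, are the parental types, so the F1 was r+ br k+ / r br+ k.
The two rarest classes, r br k+ and r+ br+ k, are the double crossovers. Comparing them with the parentals, only the r allele has switched, so r is the middle locus and the order is k – r – br.
Crossovers in the k–r interval produce the single-crossover classes r+ br k and r br+ k+ (309 + 299 = 608) plus the double crossovers (38).
RF(k–r) = (608 + 38) / 2425 = 646/2425 = 0.2664 → 26.6 cM.

26.6 cM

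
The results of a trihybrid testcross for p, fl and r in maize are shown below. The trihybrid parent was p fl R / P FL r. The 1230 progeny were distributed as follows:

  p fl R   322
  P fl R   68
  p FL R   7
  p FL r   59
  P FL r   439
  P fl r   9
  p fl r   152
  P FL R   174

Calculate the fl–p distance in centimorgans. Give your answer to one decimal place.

The two rarest classes, p FL R and P fl r, are the double crossovers. Comparing them with the parentals, only the fl allele has switched, so fl is the middle locus and the order is p – fl – r.
Crossovers in the p–fl interval produce the single-crossover classes P fl R and p FL r (68 + 59 = 127) plus the double crossovers (16).
RF(p–fl) = (127 + 16) / 1230 = 143/1230 = 0.1163 → 11.6 centimorgans.

11.6 centimorgans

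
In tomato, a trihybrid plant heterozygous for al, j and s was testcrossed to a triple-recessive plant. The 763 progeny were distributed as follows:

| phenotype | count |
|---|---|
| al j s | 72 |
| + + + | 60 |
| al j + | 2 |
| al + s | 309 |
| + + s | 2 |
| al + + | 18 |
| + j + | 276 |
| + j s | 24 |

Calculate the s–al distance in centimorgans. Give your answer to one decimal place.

6.0 centimorgans

The two most frequent reciprocal classes, + j + and al + s, are the parental types, so the F1 was + j + / al + s.
The two rarest classes, al j + and + + s, are the double crossovers. Comparing them with the parentals, only the al allele has switched, so al is the middle locus and the order is s – al – j.
Crossovers in the s–al interval produce the single-crossover classes + j s and al + + (24 + 18 = 42) plus the double crossovers (4).
RF(s–al) = (42 + 4) / 763 = 46/763 = 0.0603 → 6.0 centimorgans.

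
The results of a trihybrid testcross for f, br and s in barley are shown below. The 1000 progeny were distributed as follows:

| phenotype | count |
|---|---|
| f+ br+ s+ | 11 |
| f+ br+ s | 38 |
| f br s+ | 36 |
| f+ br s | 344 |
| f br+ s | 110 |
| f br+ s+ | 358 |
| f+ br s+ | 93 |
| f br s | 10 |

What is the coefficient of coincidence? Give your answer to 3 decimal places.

The two most frequent reciprocal classes, f br+ s+ and f+ br s, are the parental types, so the F1 was f br+ s+ / f+ br s.
The two rarest classes, f+ br+ s+ and f br s, are the double crossovers. Comparing them with the parentals, only the f allele has switched, so f is the middle locus and the order is br – f – s.
br–f: (74 + 21)/1000 = 0.0950; f–s: (203 + 21)/1000 = 0.2240.
Expected DCO frequency = 0.0950 × 0.2240 ≈ 0.02128; observed = 21/1000 ≈ 0.02100.
Coefficient of coincidence = 0.02100/0.02128 ≈ 0.987.

0.987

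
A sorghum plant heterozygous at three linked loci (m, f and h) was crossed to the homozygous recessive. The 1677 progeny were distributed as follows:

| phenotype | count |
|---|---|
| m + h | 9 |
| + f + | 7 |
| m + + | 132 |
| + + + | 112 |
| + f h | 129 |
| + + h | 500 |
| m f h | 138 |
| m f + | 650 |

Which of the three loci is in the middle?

m

The two most frequent reciprocal classes, + + h and m f +, are the parental types, so the F1 was + + h / m f +.
The two rarest classes, m + h and + f +, are the double crossovers. Comparing them with the parentals, only the m allele has switched, so m is the middle locus and the order is h – m – f.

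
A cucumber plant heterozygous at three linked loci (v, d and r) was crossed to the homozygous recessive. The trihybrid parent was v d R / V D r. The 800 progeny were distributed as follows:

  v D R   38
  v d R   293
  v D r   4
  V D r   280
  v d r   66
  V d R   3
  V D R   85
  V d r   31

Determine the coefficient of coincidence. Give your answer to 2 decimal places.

0.47

The two rarest classes, V d R and v D r, are the double crossovers. Comparing them with the parentals, only the v allele has switched, so v is the middle locus and the order is d – v – r.
d–v: (69 + 7)/800 = 0.0950; v–r: (151 + 7)/800 = 0.1975.
Expected DCO frequency = 0.0950 × 0.1975 ≈ 0.01876; observed = 7/800 ≈ 0.00875.
Coefficient of coincidence = 0.00875/0.01876 ≈ 0.47.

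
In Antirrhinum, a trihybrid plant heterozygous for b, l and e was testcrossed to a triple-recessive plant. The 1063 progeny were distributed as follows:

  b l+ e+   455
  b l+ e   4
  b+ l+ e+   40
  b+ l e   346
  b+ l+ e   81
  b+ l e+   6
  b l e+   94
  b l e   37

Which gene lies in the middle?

e

The two most frequent reciprocal classes, b l+ e+ and b+ l e, are the parental types, so the F1 was b l+ e+ / b+ l e.
The two rarest classes, b l+ e and b+ l e+, are the double crossovers. Comparing them with the parentals, only the e allele has switched, so e is the middle locus and the order is b – e – l.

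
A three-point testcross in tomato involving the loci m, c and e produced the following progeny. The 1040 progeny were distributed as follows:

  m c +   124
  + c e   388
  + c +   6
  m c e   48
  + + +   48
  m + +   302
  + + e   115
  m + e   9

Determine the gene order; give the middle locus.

e

The two most frequent reciprocal classes, + c e and m + +, are the parental types, so the F1 was + c e / m + +.
The two rarest classes, + c + and m + e, are the double crossovers. Comparing them with the parentals, only the e allele has switched, so e is the middle locus and the order is c – e – m.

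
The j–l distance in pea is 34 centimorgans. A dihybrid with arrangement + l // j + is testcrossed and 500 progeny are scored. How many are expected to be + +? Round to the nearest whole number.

85

A map distance of 34 centimorgans corresponds to a recombination frequency of 0.340.
The F1 is + l / j +, so + + is a recombinant gamete class with expected frequency r/2 = 0.340/2 = 0.1700.
Expected number = 0.1700 × 500 = 85.00 ≈ 85.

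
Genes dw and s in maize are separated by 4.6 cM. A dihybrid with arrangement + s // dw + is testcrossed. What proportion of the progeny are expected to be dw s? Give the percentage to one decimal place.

2.3%

A map distance of 4.6 cM corresponds to a recombination frequency of 0.046.
The F1 is + s / dw +, so dw s is a recombinant gamete class with expected frequency r/2 = 0.046/2 = 0.0230.
That is 0.0230 = 2.3% of the progeny.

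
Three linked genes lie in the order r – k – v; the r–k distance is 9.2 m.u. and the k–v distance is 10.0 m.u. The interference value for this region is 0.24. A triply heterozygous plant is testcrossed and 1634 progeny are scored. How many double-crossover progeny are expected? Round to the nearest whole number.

11

Map distances give recombination frequencies of 0.092 and 0.100 for the two intervals.
With interference 0.24 (so coincidence = 0.76), expected double-crossover frequency = 0.092 × 0.100 × 0.76 = 0.00699.
Expected number = 0.00699 × 1634 = 11.42 ≈ 11.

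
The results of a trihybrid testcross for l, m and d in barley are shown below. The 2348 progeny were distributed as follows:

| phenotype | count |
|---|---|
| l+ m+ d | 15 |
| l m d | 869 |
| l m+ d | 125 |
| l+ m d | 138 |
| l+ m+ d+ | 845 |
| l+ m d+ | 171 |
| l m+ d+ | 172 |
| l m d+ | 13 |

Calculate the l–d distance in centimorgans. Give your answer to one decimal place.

14.4 centimorgans

The two most frequent reciprocal classes, l+ m+ d+ and l m d, are the parental types, so the F1 was l+ m+ d+ / l m d.
The two rarest classes, l+ m+ d and l m d+, are the double crossovers. Comparing them with the parentals, only the d allele has switched, so d is the middle locus and the order is l – d – m.
Crossovers in the l–d interval produce the single-crossover classes l m+ d+ and l+ m d (172 + 138 = 310) plus the double crossovers (28).
RF(l–d) = (310 + 28) / 2348 = 338/2348 = 0.1440 → 14.4 centimorgans.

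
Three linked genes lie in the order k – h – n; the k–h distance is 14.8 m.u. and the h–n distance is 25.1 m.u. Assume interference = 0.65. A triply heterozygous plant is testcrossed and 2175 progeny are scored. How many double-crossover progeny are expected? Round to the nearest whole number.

Map distances give recombination frequencies of 0.148 and 0.251 for the two intervals.
With interference 0.65 (so coincidence = 0.35), expected double-crossover frequency = 0.148 × 0.251 × 0.35 = 0.01300.
Expected number = 0.01300 × 2175 = 28.28 ≈ 28.

28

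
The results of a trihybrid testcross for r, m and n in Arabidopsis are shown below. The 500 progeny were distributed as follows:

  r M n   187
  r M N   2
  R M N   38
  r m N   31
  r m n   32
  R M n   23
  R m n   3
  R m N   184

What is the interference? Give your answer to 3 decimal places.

0.435

The two most frequent reciprocal classes, r M n and R m N, are the parental types, so the F1 was r M n / R m N.
The two rarest classes, r M N and R m n, are the double crossovers. Comparing them with the parentals, only the n allele has switched, so n is the middle locus and the order is m – n – r.
m–n: (70 + 5)/500 = 0.1500; n–r: (54 + 5)/500 = 0.1180.
Expected DCO frequency = 0.1500 × 0.1180 ≈ 0.01770; observed = 5/500 ≈ 0.01000.
Coefficient of coincidence = 0.01000/0.01770 ≈ 0.565; interference = 1 − 0.565 = 0.435.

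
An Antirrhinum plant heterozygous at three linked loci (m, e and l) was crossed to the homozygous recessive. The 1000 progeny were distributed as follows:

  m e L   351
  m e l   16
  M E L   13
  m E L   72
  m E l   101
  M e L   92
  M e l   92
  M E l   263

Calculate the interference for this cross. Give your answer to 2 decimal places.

The two most frequent reciprocal classes, m e L and M E l, are the parental types, so the F1 was m e L / M E l.
The two rarest classes, m e l and M E L, are the double crossovers. Comparing them with the parentals, only the l allele has switched, so l is the middle locus and the order is e – l – m.
e–l: (164 + 29)/1000 = 0.1930; l–m: (193 + 29)/1000 = 0.2220.
Expected DCO frequency = 0.1930 × 0.2220 ≈ 0.04285; observed = 29/1000 ≈ 0.02900.
Coefficient of coincidence = 0.02900/0.04285 ≈ 0.68; interference = 1 − 0.68 = 0.32.

0.32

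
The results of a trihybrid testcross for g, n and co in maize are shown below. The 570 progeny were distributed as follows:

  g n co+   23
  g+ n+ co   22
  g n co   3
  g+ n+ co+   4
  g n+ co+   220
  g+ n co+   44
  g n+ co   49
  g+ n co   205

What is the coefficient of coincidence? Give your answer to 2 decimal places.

The two most frequent reciprocal classes, g n+ co+ and g+ n co, are the parental types, so the F1 was g n+ co+ / g+ n co.
The two rarest classes, g+ n+ co+ and g n co, are the double crossovers. Comparing them with the parentals, only the g allele has switched, so g is the middle locus and the order is co – g – n.
co–g: (93 + 7)/570 = 0.1754; g–n: (45 + 7)/570 = 0.0912.
Expected DCO frequency = 0.1754 × 0.0912 ≈ 0.01600; observed = 7/570 ≈ 0.01228.
Coefficient of coincidence = 0.01228/0.01600 ≈ 0.77.

0.77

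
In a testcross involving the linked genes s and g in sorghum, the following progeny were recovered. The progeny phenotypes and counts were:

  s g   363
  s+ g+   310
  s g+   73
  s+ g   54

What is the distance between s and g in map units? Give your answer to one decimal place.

The two most frequent classes, s+ g+ (310) and s g (363), are the parental types, so the F1 was s+ g+ / s g.
The recombinant classes are s+ g and s g+: 54 + 73 = 127.
Recombination frequency = 127/800 = 0.1588 ≈ 15.9%, i.e. 15.9 map units.

15.9 map units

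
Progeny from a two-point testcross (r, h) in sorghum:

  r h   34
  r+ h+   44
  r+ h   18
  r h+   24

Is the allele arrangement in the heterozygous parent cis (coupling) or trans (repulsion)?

The two most frequent classes are r+ h+ (44) and r h (34); these are the parental (non-recombinant) types.
So the F1 carried r+ h+ on one chromosome and r h on the other — the recessive alleles are on the same chromosome (cis / coupling).

cis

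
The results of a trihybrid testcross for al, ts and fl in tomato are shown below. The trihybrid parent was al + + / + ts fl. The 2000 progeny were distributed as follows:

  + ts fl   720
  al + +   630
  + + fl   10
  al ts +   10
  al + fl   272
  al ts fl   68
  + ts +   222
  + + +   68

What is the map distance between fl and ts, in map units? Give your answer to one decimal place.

25.7 map units

The two rarest classes, al ts + and + + fl, are the double crossovers. Comparing them with the parentals, only the ts allele has switched, so ts is the middle locus and the order is fl – ts – al.
Crossovers in the fl–ts interval produce the single-crossover classes al + fl and + ts + (272 + 222 = 494) plus the double crossovers (20).
RF(fl–ts) = (494 + 20) / 2000 = 514/2000 = 0.2570 → 25.7 map units.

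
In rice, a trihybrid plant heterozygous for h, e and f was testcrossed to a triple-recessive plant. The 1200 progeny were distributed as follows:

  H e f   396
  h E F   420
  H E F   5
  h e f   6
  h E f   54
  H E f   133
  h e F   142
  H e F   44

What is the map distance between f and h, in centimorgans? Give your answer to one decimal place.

The two most frequent reciprocal classes, H e f and h E F, are the parental types, so the F1 was H e f / h E F.
The two rarest classes, h e f and H E F, are the double crossovers. Comparing them with the parentals, only the h allele has switched, so h is the middle locus and the order is e – h – f.
Crossovers in the h–f interval produce the single-crossover classes H e F and h E f (44 + 54 = 98) plus the double crossovers (11).
RF(h–f) = (98 + 11) / 1200 = 109/1200 = 0.0908 → 9.1 centimorgans.

9.1 centimorgans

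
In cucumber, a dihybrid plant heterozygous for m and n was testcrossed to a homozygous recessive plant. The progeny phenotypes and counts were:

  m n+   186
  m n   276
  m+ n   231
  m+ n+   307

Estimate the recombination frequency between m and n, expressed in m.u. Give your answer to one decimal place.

41.7 m.u.

The two most frequent classes, m+ n+ (307) and m n (276), are the parental types, so the F1 was m+ n+ / m n.
The recombinant classes are m+ n and m n+: 231 + 186 = 417.
Recombination frequency = 417/1000 = 0.4170 ≈ 41.7%, i.e. 41.7 m.u.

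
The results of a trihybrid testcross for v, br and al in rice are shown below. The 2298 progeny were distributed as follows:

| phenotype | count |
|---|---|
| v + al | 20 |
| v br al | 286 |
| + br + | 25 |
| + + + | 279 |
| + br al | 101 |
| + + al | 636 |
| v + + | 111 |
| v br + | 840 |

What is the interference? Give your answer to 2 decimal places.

0.34

The two most frequent reciprocal classes, v br + and + + al, are the parental types, so the F1 was v br + / + + al.
The two rarest classes, + br + and v + al, are the double crossovers. Comparing them with the parentals, only the v allele has switched, so v is the middle locus and the order is al – v – br.
al–v: (565 + 45)/2298 = 0.2654; v–br: (212 + 45)/2298 = 0.1118.
Expected DCO frequency = 0.2654 × 0.1118 ≈ 0.02967; observed = 45/2298 ≈ 0.01958.
Coefficient of coincidence = 0.01958/0.02967 ≈ 0.66; interference = 1 − 0.66 = 0.34.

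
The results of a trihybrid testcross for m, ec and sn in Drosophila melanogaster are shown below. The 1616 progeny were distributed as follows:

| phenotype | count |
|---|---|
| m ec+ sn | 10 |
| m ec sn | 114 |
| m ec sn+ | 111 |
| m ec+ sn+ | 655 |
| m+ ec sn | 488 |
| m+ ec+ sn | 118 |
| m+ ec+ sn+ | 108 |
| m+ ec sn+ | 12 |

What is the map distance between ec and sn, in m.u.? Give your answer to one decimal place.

15.5 m.u.

The two most frequent reciprocal classes, m ec+ sn+ and m+ ec sn, are the parental types, so the F1 was m ec+ sn+ / m+ ec sn.
The two rarest classes, m ec+ sn and m+ ec sn+, are the double crossovers. Comparing them with the parentals, only the sn allele has switched, so sn is the middle locus and the order is ec – sn – m.
Crossovers in the ec–sn interval produce the single-crossover classes m ec sn+ and m+ ec+ sn (111 + 118 = 229) plus the double crossovers (22).
RF(ec–sn) = (229 + 22) / 1616 = 251/1616 = 0.1553 → 15.5 m.u.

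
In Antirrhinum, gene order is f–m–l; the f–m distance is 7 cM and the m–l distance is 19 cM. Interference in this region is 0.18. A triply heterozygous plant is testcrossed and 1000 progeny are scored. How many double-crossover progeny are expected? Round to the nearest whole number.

11

Map distances give recombination frequencies of 0.070 and 0.190 for the two intervals.
With interference 0.18 (so coincidence = 0.82), expected double-crossover frequency = 0.070 × 0.190 × 0.82 = 0.01091.
Expected number = 0.01091 × 1000 = 10.91 ≈ 11.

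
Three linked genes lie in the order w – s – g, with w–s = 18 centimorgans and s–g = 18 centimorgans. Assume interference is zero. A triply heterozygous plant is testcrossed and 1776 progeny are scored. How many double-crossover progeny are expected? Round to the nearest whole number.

Map distances give recombination frequencies of 0.180 and 0.180 for the two intervals.
With no interference, expected double-crossover frequency = 0.180 × 0.180 = 0.03240.
Expected number = 0.03240 × 1776 = 57.54 ≈ 58.

58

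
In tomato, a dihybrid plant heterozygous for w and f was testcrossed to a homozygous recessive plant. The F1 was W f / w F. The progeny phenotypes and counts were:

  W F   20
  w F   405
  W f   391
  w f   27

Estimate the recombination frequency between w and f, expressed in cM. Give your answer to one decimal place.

The recombinant classes are W F and w f: 20 + 27 = 47.
Recombination frequency = 47/843 = 0.0558 ≈ 5.6%, i.e. 5.6 cM.

5.6 cM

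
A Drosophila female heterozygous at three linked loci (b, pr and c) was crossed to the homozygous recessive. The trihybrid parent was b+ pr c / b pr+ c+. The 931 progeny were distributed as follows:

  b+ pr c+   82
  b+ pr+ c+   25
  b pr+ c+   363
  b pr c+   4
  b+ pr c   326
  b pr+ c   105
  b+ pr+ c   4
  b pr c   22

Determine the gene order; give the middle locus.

pr

The two rarest classes, b+ pr+ c and b pr c+, are the double crossovers. Comparing them with the parentals, only the pr allele has switched, so pr is the middle locus and the order is b – pr – c.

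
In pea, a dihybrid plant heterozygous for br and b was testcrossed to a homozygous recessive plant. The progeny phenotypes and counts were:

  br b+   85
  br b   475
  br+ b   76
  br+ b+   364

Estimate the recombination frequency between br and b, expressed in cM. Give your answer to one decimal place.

The two most frequent classes, br+ b+ (364) and br b (475), are the parental types, so the F1 was br+ b+ / br b.
The recombinant classes are br+ b and br b+: 76 + 85 = 161.
Recombination frequency = 161/1000 = 0.1610 ≈ 16.1%, i.e. 16.1 cM.

16.1 cM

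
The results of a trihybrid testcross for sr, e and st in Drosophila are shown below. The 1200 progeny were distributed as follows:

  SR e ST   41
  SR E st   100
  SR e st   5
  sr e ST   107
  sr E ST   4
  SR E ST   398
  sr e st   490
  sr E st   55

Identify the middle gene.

The two most frequent reciprocal classes, SR E ST and sr e st, are the parental types, so the F1 was SR E ST / sr e st.
The two rarest classes, sr E ST and SR e st, are the double crossovers. Comparing them with the parentals, only the sr allele has switched, so sr is the middle locus and the order is e – sr – st.

sr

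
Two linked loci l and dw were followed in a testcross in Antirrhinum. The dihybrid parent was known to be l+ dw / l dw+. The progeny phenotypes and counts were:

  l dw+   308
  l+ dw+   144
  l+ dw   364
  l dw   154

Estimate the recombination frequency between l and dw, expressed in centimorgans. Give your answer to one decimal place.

30.7 centimorgans

The recombinant classes are l+ dw+ and l dw: 144 + 154 = 298.
Recombination frequency = 298/970 = 0.3072 ≈ 30.7%, i.e. 30.7 centimorgans.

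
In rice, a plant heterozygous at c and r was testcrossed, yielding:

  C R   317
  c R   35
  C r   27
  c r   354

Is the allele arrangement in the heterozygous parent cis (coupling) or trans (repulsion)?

cis

The two most frequent classes are C R (317) and c r (354); these are the parental (non-recombinant) types.
So the F1 carried C R on one chromosome and c r on the other — the recessive alleles are on the same chromosome (cis / coupling).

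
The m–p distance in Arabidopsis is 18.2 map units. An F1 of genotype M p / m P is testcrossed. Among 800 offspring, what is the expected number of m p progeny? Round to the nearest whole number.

73

A map distance of 18.2 map units corresponds to a recombination frequency of 0.182.
The F1 is M p / m P, so m p is a recombinant gamete class with expected frequency r/2 = 0.182/2 = 0.0910.
Expected number = 0.0910 × 800 = 72.80 ≈ 73.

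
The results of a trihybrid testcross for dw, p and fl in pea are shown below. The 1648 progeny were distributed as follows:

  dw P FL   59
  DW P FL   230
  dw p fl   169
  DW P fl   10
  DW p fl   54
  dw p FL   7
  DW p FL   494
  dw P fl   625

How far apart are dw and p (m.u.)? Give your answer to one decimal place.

25.2 m.u.

The two most frequent reciprocal classes, dw P fl and DW p FL, are the parental types, so the F1 was dw P fl / DW p FL.
The two rarest classes, DW P fl and dw p FL, are the double crossovers. Comparing them with the parentals, only the dw allele has switched, so dw is the middle locus and the order is p – dw – fl.
Crossovers in the p–dw interval produce the single-crossover classes dw p fl and DW P FL (169 + 230 = 399) plus the double crossovers (17).
RF(p–dw) = (399 + 17) / 1648 = 416/1648 = 0.2524 → 25.2 m.u.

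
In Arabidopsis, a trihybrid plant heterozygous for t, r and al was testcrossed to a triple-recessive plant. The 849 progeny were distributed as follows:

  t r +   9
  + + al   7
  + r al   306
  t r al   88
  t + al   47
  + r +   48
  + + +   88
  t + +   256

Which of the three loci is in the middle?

The two most frequent reciprocal classes, + r al and t + +, are the parental types, so the F1 was + r al / t + +.
The two rarest classes, + + al and t r +, are the double crossovers. Comparing them with the parentals, only the r allele has switched, so r is the middle locus and the order is t – r – al.

r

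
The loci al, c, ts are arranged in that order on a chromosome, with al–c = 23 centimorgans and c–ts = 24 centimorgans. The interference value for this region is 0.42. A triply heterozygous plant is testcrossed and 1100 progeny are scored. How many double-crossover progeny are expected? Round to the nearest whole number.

35

Map distances give recombination frequencies of 0.230 and 0.240 for the two intervals.
With interference 0.42 (so coincidence = 0.58), expected double-crossover frequency = 0.230 × 0.240 × 0.58 = 0.03202.
Expected number = 0.03202 × 1100 = 35.22 ≈ 35.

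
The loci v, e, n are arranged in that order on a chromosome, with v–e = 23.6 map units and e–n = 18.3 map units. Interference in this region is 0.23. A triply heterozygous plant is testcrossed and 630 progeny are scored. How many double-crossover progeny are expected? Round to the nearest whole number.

Map distances give recombination frequencies of 0.236 and 0.183 for the two intervals.
With interference 0.23 (so coincidence = 0.77), expected double-crossover frequency = 0.236 × 0.183 × 0.77 = 0.03325.
Expected number = 0.03325 × 630 = 20.95 ≈ 21.

21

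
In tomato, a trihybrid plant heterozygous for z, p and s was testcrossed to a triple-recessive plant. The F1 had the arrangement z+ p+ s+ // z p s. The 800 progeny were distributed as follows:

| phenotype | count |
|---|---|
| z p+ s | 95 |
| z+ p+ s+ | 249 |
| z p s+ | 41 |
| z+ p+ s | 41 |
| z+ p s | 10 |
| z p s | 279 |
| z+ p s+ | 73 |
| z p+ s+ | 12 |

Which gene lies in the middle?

The two rarest classes, z p+ s+ and z+ p s, are the double crossovers. Comparing them with the parentals, only the z allele has switched, so z is the middle locus and the order is s – z – p.

z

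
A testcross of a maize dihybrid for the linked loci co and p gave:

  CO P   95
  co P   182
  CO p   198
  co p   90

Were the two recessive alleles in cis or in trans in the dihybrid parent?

trans

The two most frequent classes are CO p (198) and co P (182); these are the parental (non-recombinant) types.
So the F1 carried CO p on one chromosome and co P on the other — the recessive alleles are on opposite chromosomes (trans / repulsion).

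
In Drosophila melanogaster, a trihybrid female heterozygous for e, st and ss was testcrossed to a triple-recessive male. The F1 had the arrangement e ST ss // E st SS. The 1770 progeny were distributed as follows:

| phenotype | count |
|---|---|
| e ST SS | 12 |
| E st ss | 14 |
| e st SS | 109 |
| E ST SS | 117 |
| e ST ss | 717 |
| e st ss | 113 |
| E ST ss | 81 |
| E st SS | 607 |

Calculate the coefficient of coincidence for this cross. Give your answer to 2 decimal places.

0.83

The two rarest classes, e ST SS and E st ss, are the double crossovers. Comparing them with the parentals, only the ss allele has switched, so ss is the middle locus and the order is e – ss – st.
e–ss: (190 + 26)/1770 = 0.1220; ss–st: (230 + 26)/1770 = 0.1446.
Expected DCO frequency = 0.1220 × 0.1446 ≈ 0.01764; observed = 26/1770 ≈ 0.01469.
Coefficient of coincidence = 0.01469/0.01764 ≈ 0.83.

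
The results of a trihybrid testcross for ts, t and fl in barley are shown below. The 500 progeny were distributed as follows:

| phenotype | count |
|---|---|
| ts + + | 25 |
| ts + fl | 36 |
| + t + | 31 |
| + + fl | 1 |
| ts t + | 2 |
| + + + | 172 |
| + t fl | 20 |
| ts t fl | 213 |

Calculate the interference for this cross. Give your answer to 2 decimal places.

0.55

The two most frequent reciprocal classes, + + + and ts t fl, are the parental types, so the F1 was + + + / ts t fl.
The two rarest classes, + + fl and ts t +, are the double crossovers. Comparing them with the parentals, only the fl allele has switched, so fl is the middle locus and the order is t – fl – ts.
t–fl: (67 + 3)/500 = 0.1400; fl–ts: (45 + 3)/500 = 0.0960.
Expected DCO frequency = 0.1400 × 0.0960 ≈ 0.01344; observed = 3/500 ≈ 0.00600.
Coefficient of coincidence = 0.00600/0.01344 ≈ 0.45; interference = 1 − 0.45 = 0.55.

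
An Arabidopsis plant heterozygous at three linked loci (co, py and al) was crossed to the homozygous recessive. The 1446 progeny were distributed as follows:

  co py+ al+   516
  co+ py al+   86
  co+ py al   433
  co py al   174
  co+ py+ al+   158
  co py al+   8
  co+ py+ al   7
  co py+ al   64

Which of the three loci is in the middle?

py

The two most frequent reciprocal classes, co+ py al and co py+ al+, are the parental types, so the F1 was co+ py al / co py+ al+.
The two rarest classes, co+ py+ al and co py al+, are the double crossovers. Comparing them with the parentals, only the py allele has switched, so py is the middle locus and the order is al – py – co.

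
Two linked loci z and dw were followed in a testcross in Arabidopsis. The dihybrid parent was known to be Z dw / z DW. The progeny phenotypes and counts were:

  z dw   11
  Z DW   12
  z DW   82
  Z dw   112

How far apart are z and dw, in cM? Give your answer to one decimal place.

The recombinant classes are Z DW and z dw: 12 + 11 = 23.
Recombination frequency = 23/217 = 0.1060 ≈ 10.6%, i.e. 10.6 cM.

10.6 cM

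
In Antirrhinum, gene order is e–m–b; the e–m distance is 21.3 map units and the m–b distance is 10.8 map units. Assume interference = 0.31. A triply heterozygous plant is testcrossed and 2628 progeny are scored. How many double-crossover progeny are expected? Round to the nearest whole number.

42

Map distances give recombination frequencies of 0.213 and 0.108 for the two intervals.
With interference 0.31 (so coincidence = 0.69), expected double-crossover frequency = 0.213 × 0.108 × 0.69 = 0.01587.
Expected number = 0.01587 × 2628 = 41.71 ≈ 42.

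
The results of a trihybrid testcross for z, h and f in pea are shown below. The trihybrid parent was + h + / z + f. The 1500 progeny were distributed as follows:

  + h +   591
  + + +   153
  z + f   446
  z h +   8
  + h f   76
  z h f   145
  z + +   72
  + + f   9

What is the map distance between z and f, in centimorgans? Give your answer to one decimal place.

11.0 centimorgans

The two rarest classes, z h + and + + f, are the double crossovers. Comparing them with the parentals, only the z allele has switched, so z is the middle locus and the order is h – z – f.
Crossovers in the z–f interval produce the single-crossover classes + h f and z + + (76 + 72 = 148) plus the double crossovers (17).
RF(z–f) = (148 + 17) / 1500 = 165/1500 = 0.1100 → 11.0 centimorgans.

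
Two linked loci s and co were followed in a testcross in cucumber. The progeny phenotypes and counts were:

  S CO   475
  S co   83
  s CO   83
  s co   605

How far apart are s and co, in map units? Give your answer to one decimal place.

The two most frequent classes, S CO (475) and s co (605), are the parental types, so the F1 was S CO / s co.
The recombinant classes are S co and s CO: 83 + 83 = 166.
Recombination frequency = 166/1246 = 0.1332 ≈ 13.3%, i.e. 13.3 map units.

13.3 map units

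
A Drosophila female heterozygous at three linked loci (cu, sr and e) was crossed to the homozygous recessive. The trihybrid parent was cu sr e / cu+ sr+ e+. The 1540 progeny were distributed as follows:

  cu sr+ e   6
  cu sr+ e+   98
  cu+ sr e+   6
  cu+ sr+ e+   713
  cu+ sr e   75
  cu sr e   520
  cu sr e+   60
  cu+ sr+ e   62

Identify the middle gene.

The two rarest classes, cu sr+ e and cu+ sr e+, are the double crossovers. Comparing them with the parentals, only the sr allele has switched, so sr is the middle locus and the order is cu – sr – e.

sr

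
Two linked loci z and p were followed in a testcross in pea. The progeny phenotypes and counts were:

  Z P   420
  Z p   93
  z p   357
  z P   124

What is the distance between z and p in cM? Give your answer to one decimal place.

The two most frequent classes, Z P (420) and z p (357), are the parental types, so the F1 was Z P / z p.
The recombinant classes are Z p and z P: 93 + 124 = 217.
Recombination frequency = 217/994 = 0.2183 ≈ 21.8%, i.e. 21.8 cM.

21.8 cM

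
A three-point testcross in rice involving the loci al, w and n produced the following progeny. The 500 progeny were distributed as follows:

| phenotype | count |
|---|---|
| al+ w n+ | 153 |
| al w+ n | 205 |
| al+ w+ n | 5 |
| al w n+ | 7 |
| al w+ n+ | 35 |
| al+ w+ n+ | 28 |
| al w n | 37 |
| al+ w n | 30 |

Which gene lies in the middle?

The two most frequent reciprocal classes, al+ w n+ and al w+ n, are the parental types, so the F1 was al+ w n+ / al w+ n.
The two rarest classes, al w n+ and al+ w+ n, are the double crossovers. Comparing them with the parentals, only the al allele has switched, so al is the middle locus and the order is n – al – w.

al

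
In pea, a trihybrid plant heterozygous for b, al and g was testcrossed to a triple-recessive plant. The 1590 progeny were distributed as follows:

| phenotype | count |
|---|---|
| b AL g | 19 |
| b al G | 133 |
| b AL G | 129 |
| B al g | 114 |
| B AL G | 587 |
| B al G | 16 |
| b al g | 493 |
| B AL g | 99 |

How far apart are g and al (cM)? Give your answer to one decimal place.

The two most frequent reciprocal classes, b al g and B AL G, are the parental types, so the F1 was b al g / B AL G.
The two rarest classes, b AL g and B al G, are the double crossovers. Comparing them with the parentals, only the al allele has switched, so al is the middle locus and the order is g – al – b.
Crossovers in the g–al interval produce the single-crossover classes b al G and B AL g (133 + 99 = 232) plus the double crossovers (35).
RF(g–al) = (232 + 35) / 1590 = 267/1590 = 0.1679 → 16.8 cM.

16.8 cM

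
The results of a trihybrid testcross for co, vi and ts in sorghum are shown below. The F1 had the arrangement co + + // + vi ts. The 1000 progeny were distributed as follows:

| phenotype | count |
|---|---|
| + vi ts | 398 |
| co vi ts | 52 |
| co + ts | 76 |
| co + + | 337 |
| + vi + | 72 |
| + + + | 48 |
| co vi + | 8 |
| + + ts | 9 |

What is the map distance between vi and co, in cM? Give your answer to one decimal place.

The two rarest classes, co vi + and + + ts, are the double crossovers. Comparing them with the parentals, only the vi allele has switched, so vi is the middle locus and the order is ts – vi – co.
Crossovers in the vi–co interval produce the single-crossover classes + + + and co vi ts (48 + 52 = 100) plus the double crossovers (17).
RF(vi–co) = (100 + 17) / 1000 = 117/1000 = 0.1170 → 11.7 cM.

11.7 cM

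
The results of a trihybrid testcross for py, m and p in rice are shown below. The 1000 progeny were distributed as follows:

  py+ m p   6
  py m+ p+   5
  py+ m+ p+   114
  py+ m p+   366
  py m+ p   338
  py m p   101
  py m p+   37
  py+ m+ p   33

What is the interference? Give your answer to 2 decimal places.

0.40

The two most frequent reciprocal classes, py m+ p and py+ m p+, are the parental types, so the F1 was py m+ p / py+ m p+.
The two rarest classes, py m+ p+ and py+ m p, are the double crossovers. Comparing them with the parentals, only the p allele has switched, so p is the middle locus and the order is m – p – py.
m–p: (215 + 11)/1000 = 0.2260; p–py: (70 + 11)/1000 = 0.0810.
Expected DCO frequency = 0.2260 × 0.0810 ≈ 0.01831; observed = 11/1000 ≈ 0.01100.
Coefficient of coincidence = 0.01100/0.01831 ≈ 0.60; interference = 1 − 0.60 = 0.40.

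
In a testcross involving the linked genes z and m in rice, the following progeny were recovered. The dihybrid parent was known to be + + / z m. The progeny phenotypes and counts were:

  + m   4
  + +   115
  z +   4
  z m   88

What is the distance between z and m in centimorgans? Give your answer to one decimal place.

3.8 centimorgans

The recombinant classes are + m and z +: 4 + 4 = 8.
Recombination frequency = 8/211 = 0.0379 ≈ 3.8%, i.e. 3.8 centimorgans.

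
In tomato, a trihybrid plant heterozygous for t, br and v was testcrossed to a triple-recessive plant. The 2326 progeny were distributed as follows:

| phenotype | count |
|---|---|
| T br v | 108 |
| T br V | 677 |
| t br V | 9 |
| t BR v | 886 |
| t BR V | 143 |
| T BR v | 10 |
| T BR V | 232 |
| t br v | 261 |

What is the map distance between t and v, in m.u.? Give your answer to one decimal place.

The two most frequent reciprocal classes, t BR v and T br V, are the parental types, so the F1 was t BR v / T br V.
The two rarest classes, T BR v and t br V, are the double crossovers. Comparing them with the parentals, only the t allele has switched, so t is the middle locus and the order is v – t – br.
Crossovers in the v–t interval produce the single-crossover classes t BR V and T br v (143 + 108 = 251) plus the double crossovers (19).
RF(v–t) = (251 + 19) / 2326 = 270/2326 = 0.1161 → 11.6 m.u.

11.6 m.u.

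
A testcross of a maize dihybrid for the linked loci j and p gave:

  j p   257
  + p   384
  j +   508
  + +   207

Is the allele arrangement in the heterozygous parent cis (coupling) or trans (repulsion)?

trans

The two most frequent classes are + p (384) and j + (508); these are the parental (non-recombinant) types.
So the F1 carried + p on one chromosome and j + on the other — the recessive alleles are on opposite chromosomes (trans / repulsion).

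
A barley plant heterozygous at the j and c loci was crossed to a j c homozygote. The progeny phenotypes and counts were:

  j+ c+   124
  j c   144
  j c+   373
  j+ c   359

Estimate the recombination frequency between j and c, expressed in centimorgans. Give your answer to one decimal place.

The two most frequent classes, j+ c (359) and j c+ (373), are the parental types, so the F1 was j+ c / j c+.
The recombinant classes are j+ c+ and j c: 124 + 144 = 268.
Recombination frequency = 268/1000 = 0.2680 ≈ 26.8%, i.e. 26.8 centimorgans.

26.8 centimorgans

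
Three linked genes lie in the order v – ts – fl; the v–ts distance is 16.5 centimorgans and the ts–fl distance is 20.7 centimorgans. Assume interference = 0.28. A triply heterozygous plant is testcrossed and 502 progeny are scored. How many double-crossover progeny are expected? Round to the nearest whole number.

12

Map distances give recombination frequencies of 0.165 and 0.207 for the two intervals.
With interference 0.28 (so coincidence = 0.72), expected double-crossover frequency = 0.165 × 0.207 × 0.72 = 0.02459.
Expected number = 0.02459 × 502 = 12.34 ≈ 12.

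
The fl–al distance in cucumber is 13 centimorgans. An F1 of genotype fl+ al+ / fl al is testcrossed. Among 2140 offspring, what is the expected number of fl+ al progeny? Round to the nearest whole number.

A map distance of 13 centimorgans corresponds to a recombination frequency of 0.130.
The F1 is fl+ al+ / fl al, so fl+ al is a recombinant gamete class with expected frequency r/2 = 0.130/2 = 0.0650.
Expected number = 0.0650 × 2140 = 139.10 ≈ 139.

139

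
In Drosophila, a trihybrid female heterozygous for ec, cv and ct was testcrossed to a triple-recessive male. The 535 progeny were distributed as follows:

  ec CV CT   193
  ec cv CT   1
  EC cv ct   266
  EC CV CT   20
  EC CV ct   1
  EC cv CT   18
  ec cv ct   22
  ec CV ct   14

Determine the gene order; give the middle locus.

The two most frequent reciprocal classes, ec CV CT and EC cv ct, are the parental types, so the F1 was ec CV CT / EC cv ct.
The two rarest classes, ec cv CT and EC CV ct, are the double crossovers. Comparing them with the parentals, only the cv allele has switched, so cv is the middle locus and the order is ct – cv – ec.

cv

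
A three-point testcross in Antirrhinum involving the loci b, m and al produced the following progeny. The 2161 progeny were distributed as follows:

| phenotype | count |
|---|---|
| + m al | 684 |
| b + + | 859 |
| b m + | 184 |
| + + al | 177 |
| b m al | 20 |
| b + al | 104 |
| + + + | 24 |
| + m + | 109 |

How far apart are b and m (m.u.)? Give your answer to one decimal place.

The two most frequent reciprocal classes, b + + and + m al, are the parental types, so the F1 was b + + / + m al.
The two rarest classes, + + + and b m al, are the double crossovers. Comparing them with the parentals, only the b allele has switched, so b is the middle locus and the order is m – b – al.
Crossovers in the m–b interval produce the single-crossover classes b m + and + + al (184 + 177 = 361) plus the double crossovers (44).
RF(m–b) = (361 + 44) / 2161 = 405/2161 = 0.1874 → 18.7 m.u.

18.7 m.u.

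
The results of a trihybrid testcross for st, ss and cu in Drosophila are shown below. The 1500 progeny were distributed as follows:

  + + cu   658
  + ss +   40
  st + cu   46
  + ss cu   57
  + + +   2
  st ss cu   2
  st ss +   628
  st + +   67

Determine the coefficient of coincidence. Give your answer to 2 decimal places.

The two most frequent reciprocal classes, st ss + and + + cu, are the parental types, so the F1 was st ss + / + + cu.
The two rarest classes, st ss cu and + + +, are the double crossovers. Comparing them with the parentals, only the cu allele has switched, so cu is the middle locus and the order is st – cu – ss.
st–cu: (86 + 4)/1500 = 0.0600; cu–ss: (124 + 4)/1500 = 0.0853.
Expected DCO frequency = 0.0600 × 0.0853 ≈ 0.00512; observed = 4/1500 ≈ 0.00267.
Coefficient of coincidence = 0.00267/0.00512 ≈ 0.52.

0.52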